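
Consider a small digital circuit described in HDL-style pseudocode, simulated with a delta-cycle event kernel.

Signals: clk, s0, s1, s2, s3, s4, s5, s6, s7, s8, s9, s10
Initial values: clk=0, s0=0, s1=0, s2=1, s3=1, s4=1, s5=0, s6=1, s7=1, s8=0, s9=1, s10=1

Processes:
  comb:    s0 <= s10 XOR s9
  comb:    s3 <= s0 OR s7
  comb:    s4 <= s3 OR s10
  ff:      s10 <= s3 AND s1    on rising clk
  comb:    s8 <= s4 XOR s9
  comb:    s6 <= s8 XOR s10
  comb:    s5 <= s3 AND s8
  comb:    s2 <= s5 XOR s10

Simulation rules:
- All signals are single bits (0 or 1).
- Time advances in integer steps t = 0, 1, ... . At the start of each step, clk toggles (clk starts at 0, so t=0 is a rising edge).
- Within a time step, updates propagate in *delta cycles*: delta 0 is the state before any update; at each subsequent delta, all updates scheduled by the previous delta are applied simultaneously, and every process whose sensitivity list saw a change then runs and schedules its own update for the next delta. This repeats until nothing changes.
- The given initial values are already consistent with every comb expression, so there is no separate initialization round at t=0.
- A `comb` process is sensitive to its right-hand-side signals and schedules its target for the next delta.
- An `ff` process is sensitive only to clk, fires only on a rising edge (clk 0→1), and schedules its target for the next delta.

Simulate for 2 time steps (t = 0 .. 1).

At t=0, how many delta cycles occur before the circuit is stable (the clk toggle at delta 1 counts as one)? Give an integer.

t=0 Δ0: s2=1 s9=1 clk=0 s6=1 s4=1 s8=0 s10=1 s5=0 s0=0 s3=1 s7=1 s1=0
  Δ1: clk:0→1
  Δ2: s10:1→0
  Δ3: s2:1→0, s6:1→0, s0:0→1
  (3Δ to stable)
t=1 Δ0: s2=0 s9=1 clk=1 s6=0 s4=1 s8=0 s10=0 s5=0 s0=1 s3=1 s7=1 s1=0
  Δ1: clk:1→0
  (1Δ to stable)

3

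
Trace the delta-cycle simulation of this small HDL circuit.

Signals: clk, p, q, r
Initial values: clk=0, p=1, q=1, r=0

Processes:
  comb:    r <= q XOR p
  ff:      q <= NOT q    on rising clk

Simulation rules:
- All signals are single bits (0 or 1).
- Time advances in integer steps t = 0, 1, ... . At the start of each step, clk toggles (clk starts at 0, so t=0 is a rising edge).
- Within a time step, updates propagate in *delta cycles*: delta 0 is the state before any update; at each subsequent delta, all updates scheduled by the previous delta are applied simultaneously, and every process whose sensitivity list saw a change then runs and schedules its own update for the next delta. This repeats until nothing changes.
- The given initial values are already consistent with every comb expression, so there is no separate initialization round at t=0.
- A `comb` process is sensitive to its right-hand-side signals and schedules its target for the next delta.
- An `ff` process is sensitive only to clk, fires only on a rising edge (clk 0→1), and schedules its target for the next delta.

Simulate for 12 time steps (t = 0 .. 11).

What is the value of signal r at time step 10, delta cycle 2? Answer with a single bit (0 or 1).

1

t0.Δ0 p=1 clk=0 r=0 q=1
t0.Δ1 p=1 clk=1 r=0 q=1
t0.Δ2 p=1 clk=1 r=0 q=0
t0.Δ3 p=1 clk=1 r=1 q=0
t1.Δ0 p=1 clk=1 r=1 q=0
t1.Δ1 p=1 clk=0 r=1 q=0
t2.Δ0 p=1 clk=0 r=1 q=0
t2.Δ1 p=1 clk=1 r=1 q=0
t2.Δ2 p=1 clk=1 r=1 q=1
t2.Δ3 p=1 clk=1 r=0 q=1
t3.Δ0 p=1 clk=1 r=0 q=1
t3.Δ1 p=1 clk=0 r=0 q=1
t4.Δ0 p=1 clk=0 r=0 q=1
t4.Δ1 p=1 clk=1 r=0 q=1
t4.Δ2 p=1 clk=1 r=0 q=0
t4.Δ3 p=1 clk=1 r=1 q=0
t5.Δ0 p=1 clk=1 r=1 q=0
t5.Δ1 p=1 clk=0 r=1 q=0
t6.Δ0 p=1 clk=0 r=1 q=0
t6.Δ1 p=1 clk=1 r=1 q=0
t6.Δ2 p=1 clk=1 r=1 q=1
t6.Δ3 p=1 clk=1 r=0 q=1
t7.Δ0 p=1 clk=1 r=0 q=1
t7.Δ1 p=1 clk=0 r=0 q=1
t8.Δ0 p=1 clk=0 r=0 q=1
t8.Δ1 p=1 clk=1 r=0 q=1
t8.Δ2 p=1 clk=1 r=0 q=0
t8.Δ3 p=1 clk=1 r=1 q=0
t9.Δ0 p=1 clk=1 r=1 q=0
t9.Δ1 p=1 clk=0 r=1 q=0
t10.Δ0 p=1 clk=0 r=1 q=0
t10.Δ1 p=1 clk=1 r=1 q=0
t10.Δ2 p=1 clk=1 r=1 q=1
t10.Δ3 p=1 clk=1 r=0 q=1
t11.Δ0 p=1 clk=1 r=0 q=1
t11.Δ1 p=1 clk=0 r=0 q=1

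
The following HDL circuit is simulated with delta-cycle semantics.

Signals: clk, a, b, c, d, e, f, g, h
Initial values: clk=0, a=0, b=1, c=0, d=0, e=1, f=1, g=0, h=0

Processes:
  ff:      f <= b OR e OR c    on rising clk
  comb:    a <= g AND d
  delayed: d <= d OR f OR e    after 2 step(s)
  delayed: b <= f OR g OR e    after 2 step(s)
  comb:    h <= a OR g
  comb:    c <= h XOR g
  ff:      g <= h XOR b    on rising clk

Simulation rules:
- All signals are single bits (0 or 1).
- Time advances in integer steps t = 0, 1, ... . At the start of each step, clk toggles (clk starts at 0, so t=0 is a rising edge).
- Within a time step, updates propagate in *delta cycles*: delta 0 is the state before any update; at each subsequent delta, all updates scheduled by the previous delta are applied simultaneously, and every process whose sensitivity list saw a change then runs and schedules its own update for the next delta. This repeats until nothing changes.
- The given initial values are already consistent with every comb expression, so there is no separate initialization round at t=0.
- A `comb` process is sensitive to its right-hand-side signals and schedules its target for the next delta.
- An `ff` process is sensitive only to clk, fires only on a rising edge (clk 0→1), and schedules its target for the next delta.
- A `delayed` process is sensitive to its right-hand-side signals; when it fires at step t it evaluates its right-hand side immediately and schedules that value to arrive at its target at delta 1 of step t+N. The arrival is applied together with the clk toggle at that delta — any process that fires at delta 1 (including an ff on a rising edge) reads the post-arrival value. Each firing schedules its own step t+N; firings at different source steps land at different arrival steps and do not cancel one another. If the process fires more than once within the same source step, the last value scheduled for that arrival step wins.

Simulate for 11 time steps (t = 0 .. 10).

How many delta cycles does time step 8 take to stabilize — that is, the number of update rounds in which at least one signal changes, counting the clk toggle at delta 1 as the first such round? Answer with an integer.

4

t=0 Δ0: clk=0 h=0 b=1 g=0 f=1 a=0 d=0 c=0 e=1
  Δ1: clk:0→1
  Δ2: g:0→1
  Δ3: h:0→1, c:0→1
  Δ4: c:1→0
  (4Δ to stable)
t=1 Δ0: clk=1 h=1 b=1 g=1 f=1 a=0 d=0 c=0 e=1
  Δ1: clk:1→0
  (1Δ to stable)
t=2 Δ0: clk=0 h=1 b=1 g=1 f=1 a=0 d=0 c=0 e=1
  Δ1: clk:0→1
  Δ2: g:1→0
  Δ3: h:1→0, c:0→1
  Δ4: c:1→0
  (4Δ to stable)
t=3 Δ0: clk=1 h=0 b=1 g=0 f=1 a=0 d=0 c=0 e=1
  Δ1: clk:1→0
  (1Δ to stable)
t=4 Δ0: clk=0 h=0 b=1 g=0 f=1 a=0 d=0 c=0 e=1
  Δ1: clk:0→1
  Δ2: g:0→1
  Δ3: h:0→1, c:0→1
  Δ4: c:1→0
  (4Δ to stable)
t=5 Δ0: clk=1 h=1 b=1 g=1 f=1 a=0 d=0 c=0 e=1
  Δ1: clk:1→0
  (1Δ to stable)
t=6 Δ0: clk=0 h=1 b=1 g=1 f=1 a=0 d=0 c=0 e=1
  Δ1: clk:0→1
  Δ2: g:1→0
  Δ3: h:1→0, c:0→1
  Δ4: c:1→0
  (4Δ to stable)
t=7 Δ0: clk=1 h=0 b=1 g=0 f=1 a=0 d=0 c=0 e=1
  Δ1: clk:1→0
  (1Δ to stable)
t=8 Δ0: clk=0 h=0 b=1 g=0 f=1 a=0 d=0 c=0 e=1
  Δ1: clk:0→1
  Δ2: g:0→1
  Δ3: h:0→1, c:0→1
  Δ4: c:1→0
  (4Δ to stable)
t=9 Δ0: clk=1 h=1 b=1 g=1 f=1 a=0 d=0 c=0 e=1
  Δ1: clk:1→0
  (1Δ to stable)
t=10 Δ0: clk=0 h=1 b=1 g=1 f=1 a=0 d=0 c=0 e=1
  Δ1: clk:0→1
  Δ2: g:1→0
  Δ3: h:1→0, c:0→1
  Δ4: c:1→0
  (4Δ to stable)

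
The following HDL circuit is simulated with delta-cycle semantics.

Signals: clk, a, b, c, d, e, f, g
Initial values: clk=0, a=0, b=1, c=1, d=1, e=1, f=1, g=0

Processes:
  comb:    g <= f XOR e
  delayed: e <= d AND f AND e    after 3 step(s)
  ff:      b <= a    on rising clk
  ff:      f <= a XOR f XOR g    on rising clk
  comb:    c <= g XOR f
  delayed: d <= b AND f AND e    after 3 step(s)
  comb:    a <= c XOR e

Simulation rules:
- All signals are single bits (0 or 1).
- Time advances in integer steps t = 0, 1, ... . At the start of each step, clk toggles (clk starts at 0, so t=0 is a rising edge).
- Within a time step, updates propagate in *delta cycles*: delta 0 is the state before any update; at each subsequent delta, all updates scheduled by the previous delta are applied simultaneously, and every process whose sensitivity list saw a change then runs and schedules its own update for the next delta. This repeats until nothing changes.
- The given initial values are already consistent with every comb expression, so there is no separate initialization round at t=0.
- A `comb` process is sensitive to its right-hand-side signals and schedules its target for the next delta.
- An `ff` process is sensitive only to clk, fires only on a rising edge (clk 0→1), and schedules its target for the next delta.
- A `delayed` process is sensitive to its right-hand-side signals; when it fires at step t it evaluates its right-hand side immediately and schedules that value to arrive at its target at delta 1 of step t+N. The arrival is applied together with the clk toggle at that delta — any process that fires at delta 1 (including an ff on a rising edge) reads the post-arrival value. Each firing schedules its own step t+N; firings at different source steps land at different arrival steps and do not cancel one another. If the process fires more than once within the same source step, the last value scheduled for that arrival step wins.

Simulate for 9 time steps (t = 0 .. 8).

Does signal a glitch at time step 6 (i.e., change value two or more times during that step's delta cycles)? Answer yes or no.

yes

t=0 Δ0: e=1 g=0 b=1 clk=0 a=0 c=1 f=1 d=1
  Δ1: clk:0→1
  Δ2: b:1→0
  (2Δ to stable)
t=1 Δ0: e=1 g=0 b=0 clk=1 a=0 c=1 f=1 d=1
  Δ1: clk:1→0
  (1Δ to stable)
t=2 Δ0: e=1 g=0 b=0 clk=0 a=0 c=1 f=1 d=1
  Δ1: clk:0→1
  (1Δ to stable)
t=3 Δ0: e=1 g=0 b=0 clk=1 a=0 c=1 f=1 d=1
  Δ1: clk:1→0, d:1→0
  (1Δ to stable)
t=4 Δ0: e=1 g=0 b=0 clk=0 a=0 c=1 f=1 d=0
  Δ1: clk:0→1
  (1Δ to stable)
t=5 Δ0: e=1 g=0 b=0 clk=1 a=0 c=1 f=1 d=0
  Δ1: clk:1→0
  (1Δ to stable)
t=6 Δ0: e=1 g=0 b=0 clk=0 a=0 c=1 f=1 d=0
  Δ1: e:1→0, clk:0→1
  Δ2: g:0→1, a:0→1
  Δ3: c:1→0
  Δ4: a:1→0
  (4Δ to stable)
t=7 Δ0: e=0 g=1 b=0 clk=1 a=0 c=0 f=1 d=0
  Δ1: clk:1→0
  (1Δ to stable)
t=8 Δ0: e=0 g=1 b=0 clk=0 a=0 c=0 f=1 d=0
  Δ1: clk:0→1
  Δ2: f:1→0
  Δ3: g:1→0, c:0→1
  Δ4: a:0→1, c:1→0
  Δ5: a:1→0
  (5Δ to stable)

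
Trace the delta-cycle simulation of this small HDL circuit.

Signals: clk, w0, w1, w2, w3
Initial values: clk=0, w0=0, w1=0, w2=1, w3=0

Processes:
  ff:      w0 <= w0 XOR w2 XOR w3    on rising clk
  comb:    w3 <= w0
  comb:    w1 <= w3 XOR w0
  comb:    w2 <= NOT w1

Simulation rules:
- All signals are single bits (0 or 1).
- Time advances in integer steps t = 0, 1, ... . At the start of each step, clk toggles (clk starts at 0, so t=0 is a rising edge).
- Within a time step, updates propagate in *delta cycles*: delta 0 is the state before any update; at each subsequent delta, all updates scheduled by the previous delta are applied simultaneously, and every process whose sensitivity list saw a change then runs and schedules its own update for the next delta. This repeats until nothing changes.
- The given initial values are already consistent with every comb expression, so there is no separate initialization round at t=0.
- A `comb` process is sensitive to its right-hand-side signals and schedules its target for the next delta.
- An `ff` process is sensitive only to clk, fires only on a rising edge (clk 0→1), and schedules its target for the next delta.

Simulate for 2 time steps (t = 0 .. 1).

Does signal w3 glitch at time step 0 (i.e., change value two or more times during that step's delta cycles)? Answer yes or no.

t=0 Δ0: w1=0 w0=0 w2=1 w3=0 clk=0
  Δ1: clk:0→1
  Δ2: w0:0→1
  Δ3: w1:0→1, w3:0→1
  Δ4: w1:1→0, w2:1→0
  Δ5: w2:0→1
  (5Δ to stable)
t=1 Δ0: w1=0 w0=1 w2=1 w3=1 clk=1
  Δ1: clk:1→0
  (1Δ to stable)

no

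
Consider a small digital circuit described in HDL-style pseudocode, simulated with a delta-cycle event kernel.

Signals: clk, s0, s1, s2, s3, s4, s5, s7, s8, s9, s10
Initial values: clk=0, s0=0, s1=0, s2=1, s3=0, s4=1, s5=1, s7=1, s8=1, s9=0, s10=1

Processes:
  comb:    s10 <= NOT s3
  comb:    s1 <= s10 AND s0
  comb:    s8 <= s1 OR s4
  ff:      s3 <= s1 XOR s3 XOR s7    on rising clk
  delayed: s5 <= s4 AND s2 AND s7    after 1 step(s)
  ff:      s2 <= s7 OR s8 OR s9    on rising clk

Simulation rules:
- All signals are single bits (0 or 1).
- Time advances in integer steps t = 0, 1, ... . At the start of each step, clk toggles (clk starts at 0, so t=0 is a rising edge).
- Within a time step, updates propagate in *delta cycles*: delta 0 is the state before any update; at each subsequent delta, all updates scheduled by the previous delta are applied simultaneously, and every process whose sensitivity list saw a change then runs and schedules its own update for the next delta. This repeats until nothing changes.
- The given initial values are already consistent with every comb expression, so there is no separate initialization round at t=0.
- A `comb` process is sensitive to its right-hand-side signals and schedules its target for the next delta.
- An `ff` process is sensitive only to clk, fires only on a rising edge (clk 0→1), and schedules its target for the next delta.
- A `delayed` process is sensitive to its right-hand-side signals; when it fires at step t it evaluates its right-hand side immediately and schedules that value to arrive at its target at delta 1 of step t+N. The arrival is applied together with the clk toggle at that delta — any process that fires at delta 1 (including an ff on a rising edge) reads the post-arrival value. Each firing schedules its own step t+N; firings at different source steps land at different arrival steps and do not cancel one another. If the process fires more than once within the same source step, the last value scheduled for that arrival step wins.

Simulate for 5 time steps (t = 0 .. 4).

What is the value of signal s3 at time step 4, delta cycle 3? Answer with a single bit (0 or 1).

1

t0.Δ0 s10=1 s0=0 s5=1 clk=0 s3=0 s4=1 s9=0 s2=1 s8=1 s1=0 s7=1
t0.Δ1 s10=1 s0=0 s5=1 clk=1 s3=0 s4=1 s9=0 s2=1 s8=1 s1=0 s7=1
t0.Δ2 s10=1 s0=0 s5=1 clk=1 s3=1 s4=1 s9=0 s2=1 s8=1 s1=0 s7=1
t0.Δ3 s10=0 s0=0 s5=1 clk=1 s3=1 s4=1 s9=0 s2=1 s8=1 s1=0 s7=1
t1.Δ0 s10=0 s0=0 s5=1 clk=1 s3=1 s4=1 s9=0 s2=1 s8=1 s1=0 s7=1
t1.Δ1 s10=0 s0=0 s5=1 clk=0 s3=1 s4=1 s9=0 s2=1 s8=1 s1=0 s7=1
t2.Δ0 s10=0 s0=0 s5=1 clk=0 s3=1 s4=1 s9=0 s2=1 s8=1 s1=0 s7=1
t2.Δ1 s10=0 s0=0 s5=1 clk=1 s3=1 s4=1 s9=0 s2=1 s8=1 s1=0 s7=1
t2.Δ2 s10=0 s0=0 s5=1 clk=1 s3=0 s4=1 s9=0 s2=1 s8=1 s1=0 s7=1
t2.Δ3 s10=1 s0=0 s5=1 clk=1 s3=0 s4=1 s9=0 s2=1 s8=1 s1=0 s7=1
t3.Δ0 s10=1 s0=0 s5=1 clk=1 s3=0 s4=1 s9=0 s2=1 s8=1 s1=0 s7=1
t3.Δ1 s10=1 s0=0 s5=1 clk=0 s3=0 s4=1 s9=0 s2=1 s8=1 s1=0 s7=1
t4.Δ0 s10=1 s0=0 s5=1 clk=0 s3=0 s4=1 s9=0 s2=1 s8=1 s1=0 s7=1
t4.Δ1 s10=1 s0=0 s5=1 clk=1 s3=0 s4=1 s9=0 s2=1 s8=1 s1=0 s7=1
t4.Δ2 s10=1 s0=0 s5=1 clk=1 s3=1 s4=1 s9=0 s2=1 s8=1 s1=0 s7=1
t4.Δ3 s10=0 s0=0 s5=1 clk=1 s3=1 s4=1 s9=0 s2=1 s8=1 s1=0 s7=1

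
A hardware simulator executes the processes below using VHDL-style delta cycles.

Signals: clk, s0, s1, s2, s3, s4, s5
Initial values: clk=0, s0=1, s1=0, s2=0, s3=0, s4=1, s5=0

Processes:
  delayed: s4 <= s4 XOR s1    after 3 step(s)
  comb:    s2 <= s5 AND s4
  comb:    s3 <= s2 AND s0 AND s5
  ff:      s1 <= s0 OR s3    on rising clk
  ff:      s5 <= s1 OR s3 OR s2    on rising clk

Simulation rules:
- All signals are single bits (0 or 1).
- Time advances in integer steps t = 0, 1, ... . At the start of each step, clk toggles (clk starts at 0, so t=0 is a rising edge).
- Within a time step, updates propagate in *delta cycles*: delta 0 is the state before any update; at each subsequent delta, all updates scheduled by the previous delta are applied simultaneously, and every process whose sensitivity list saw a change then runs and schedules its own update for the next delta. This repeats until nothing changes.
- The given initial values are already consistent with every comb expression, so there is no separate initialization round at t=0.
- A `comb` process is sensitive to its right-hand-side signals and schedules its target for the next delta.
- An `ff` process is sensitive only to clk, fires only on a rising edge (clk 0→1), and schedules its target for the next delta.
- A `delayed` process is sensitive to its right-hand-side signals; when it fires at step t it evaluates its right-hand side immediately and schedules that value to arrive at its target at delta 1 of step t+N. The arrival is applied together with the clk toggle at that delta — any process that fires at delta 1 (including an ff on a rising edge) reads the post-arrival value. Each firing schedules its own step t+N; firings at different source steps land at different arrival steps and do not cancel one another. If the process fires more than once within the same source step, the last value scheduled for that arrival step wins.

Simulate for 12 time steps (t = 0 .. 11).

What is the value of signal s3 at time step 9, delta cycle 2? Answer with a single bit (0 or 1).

t=0 Δ0: s1=0 s4=1 s5=0 s2=0 s3=0 s0=1 clk=0
  Δ1: clk:0→1
  Δ2: s1:0→1
  (2Δ to stable)
t=1 Δ0: s1=1 s4=1 s5=0 s2=0 s3=0 s0=1 clk=1
  Δ1: clk:1→0
  (1Δ to stable)
t=2 Δ0: s1=1 s4=1 s5=0 s2=0 s3=0 s0=1 clk=0
  Δ1: clk:0→1
  Δ2: s5:0→1
  Δ3: s2:0→1
  Δ4: s3:0→1
  (4Δ to stable)
t=3 Δ0: s1=1 s4=1 s5=1 s2=1 s3=1 s0=1 clk=1
  Δ1: s4:1→0, clk:1→0
  Δ2: s2:1→0
  Δ3: s3:1→0
  (3Δ to stable)
t=4 Δ0: s1=1 s4=0 s5=1 s2=0 s3=0 s0=1 clk=0
  Δ1: clk:0→1
  (1Δ to stable)
t=5 Δ0: s1=1 s4=0 s5=1 s2=0 s3=0 s0=1 clk=1
  Δ1: clk:1→0
  (1Δ to stable)
t=6 Δ0: s1=1 s4=0 s5=1 s2=0 s3=0 s0=1 clk=0
  Δ1: s4:0→1, clk:0→1
  Δ2: s2:0→1
  Δ3: s3:0→1
  (3Δ to stable)
t=7 Δ0: s1=1 s4=1 s5=1 s2=1 s3=1 s0=1 clk=1
  Δ1: clk:1→0
  (1Δ to stable)
t=8 Δ0: s1=1 s4=1 s5=1 s2=1 s3=1 s0=1 clk=0
  Δ1: clk:0→1
  (1Δ to stable)
t=9 Δ0: s1=1 s4=1 s5=1 s2=1 s3=1 s0=1 clk=1
  Δ1: s4:1→0, clk:1→0
  Δ2: s2:1→0
  Δ3: s3:1→0
  (3Δ to stable)
t=10 Δ0: s1=1 s4=0 s5=1 s2=0 s3=0 s0=1 clk=0
  Δ1: clk:0→1
  (1Δ to stable)
t=11 Δ0: s1=1 s4=0 s5=1 s2=0 s3=0 s0=1 clk=1
  Δ1: clk:1→0
  (1Δ to stable)

1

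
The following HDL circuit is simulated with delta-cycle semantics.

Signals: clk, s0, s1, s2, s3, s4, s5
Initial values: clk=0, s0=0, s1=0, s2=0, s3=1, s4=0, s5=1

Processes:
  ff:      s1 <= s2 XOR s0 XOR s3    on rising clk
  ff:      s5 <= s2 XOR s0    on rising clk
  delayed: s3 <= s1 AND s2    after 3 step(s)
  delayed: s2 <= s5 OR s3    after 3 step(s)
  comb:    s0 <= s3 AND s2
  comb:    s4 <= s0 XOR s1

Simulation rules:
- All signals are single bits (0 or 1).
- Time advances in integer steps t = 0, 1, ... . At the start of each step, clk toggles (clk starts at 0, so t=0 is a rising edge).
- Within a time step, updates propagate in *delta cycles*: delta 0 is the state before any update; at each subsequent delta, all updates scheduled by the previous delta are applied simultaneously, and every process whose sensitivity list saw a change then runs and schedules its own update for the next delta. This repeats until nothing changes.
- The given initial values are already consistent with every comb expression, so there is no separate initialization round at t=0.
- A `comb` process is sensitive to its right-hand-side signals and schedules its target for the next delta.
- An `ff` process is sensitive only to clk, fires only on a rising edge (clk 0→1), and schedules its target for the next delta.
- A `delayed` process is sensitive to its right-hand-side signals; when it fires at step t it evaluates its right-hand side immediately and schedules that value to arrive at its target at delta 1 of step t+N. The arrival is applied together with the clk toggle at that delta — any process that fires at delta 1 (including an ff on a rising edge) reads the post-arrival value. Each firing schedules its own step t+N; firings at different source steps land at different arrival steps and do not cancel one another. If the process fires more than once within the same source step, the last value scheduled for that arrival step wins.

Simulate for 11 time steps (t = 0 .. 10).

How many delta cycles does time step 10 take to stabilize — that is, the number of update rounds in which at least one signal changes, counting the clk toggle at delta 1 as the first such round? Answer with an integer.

t=0 Δ0: s2=0 s1=0 s0=0 s4=0 s3=1 s5=1 clk=0
  Δ1: clk:0→1
  Δ2: s1:0→1, s5:1→0
  Δ3: s4:0→1
  (3Δ to stable)
t=1 Δ0: s2=0 s1=1 s0=0 s4=1 s3=1 s5=0 clk=1
  Δ1: clk:1→0
  (1Δ to stable)
t=2 Δ0: s2=0 s1=1 s0=0 s4=1 s3=1 s5=0 clk=0
  Δ1: clk:0→1
  (1Δ to stable)
t=3 Δ0: s2=0 s1=1 s0=0 s4=1 s3=1 s5=0 clk=1
  Δ1: s2:0→1, s3:1→0, clk:1→0
  (1Δ to stable)
t=4 Δ0: s2=1 s1=1 s0=0 s4=1 s3=0 s5=0 clk=0
  Δ1: clk:0→1
  Δ2: s5:0→1
  (2Δ to stable)
t=5 Δ0: s2=1 s1=1 s0=0 s4=1 s3=0 s5=1 clk=1
  Δ1: clk:1→0
  (1Δ to stable)
t=6 Δ0: s2=1 s1=1 s0=0 s4=1 s3=0 s5=1 clk=0
  Δ1: s2:1→0, s3:0→1, clk:0→1
  Δ2: s5:1→0
  (2Δ to stable)
t=7 Δ0: s2=0 s1=1 s0=0 s4=1 s3=1 s5=0 clk=1
  Δ1: s2:0→1, clk:1→0
  Δ2: s0:0→1
  Δ3: s4:1→0
  (3Δ to stable)
t=8 Δ0: s2=1 s1=1 s0=1 s4=0 s3=1 s5=0 clk=0
  Δ1: clk:0→1
  (1Δ to stable)
t=9 Δ0: s2=1 s1=1 s0=1 s4=0 s3=1 s5=0 clk=1
  Δ1: s3:1→0, clk:1→0
  Δ2: s0:1→0
  Δ3: s4:0→1
  (3Δ to stable)
t=10 Δ0: s2=1 s1=1 s0=0 s4=1 s3=0 s5=0 clk=0
  Δ1: s3:0→1, clk:0→1
  Δ2: s1:1→0, s0:0→1, s5:0→1
  (2Δ to stable)

2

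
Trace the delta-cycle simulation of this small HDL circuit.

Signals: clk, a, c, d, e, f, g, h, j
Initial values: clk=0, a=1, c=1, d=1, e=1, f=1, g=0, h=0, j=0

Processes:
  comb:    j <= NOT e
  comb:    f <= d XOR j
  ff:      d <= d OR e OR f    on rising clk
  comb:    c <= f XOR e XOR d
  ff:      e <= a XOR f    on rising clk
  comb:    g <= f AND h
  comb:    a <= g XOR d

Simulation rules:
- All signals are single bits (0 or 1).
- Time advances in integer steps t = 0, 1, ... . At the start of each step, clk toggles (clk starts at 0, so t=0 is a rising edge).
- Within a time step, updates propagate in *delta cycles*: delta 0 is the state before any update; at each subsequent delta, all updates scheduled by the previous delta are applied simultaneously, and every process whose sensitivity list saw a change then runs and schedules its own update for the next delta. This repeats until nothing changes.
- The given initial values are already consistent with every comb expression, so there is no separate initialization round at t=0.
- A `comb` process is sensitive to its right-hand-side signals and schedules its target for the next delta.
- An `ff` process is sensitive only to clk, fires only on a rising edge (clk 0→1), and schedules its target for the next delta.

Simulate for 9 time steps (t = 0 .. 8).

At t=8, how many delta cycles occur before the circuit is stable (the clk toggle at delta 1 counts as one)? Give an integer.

5

t0.Δ0 h=0 j=0 c=1 clk=0 g=0 a=1 d=1 f=1 e=1
t0.Δ1 h=0 j=0 c=1 clk=1 g=0 a=1 d=1 f=1 e=1
t0.Δ2 h=0 j=0 c=1 clk=1 g=0 a=1 d=1 f=1 e=0
t0.Δ3 h=0 j=1 c=0 clk=1 g=0 a=1 d=1 f=1 e=0
t0.Δ4 h=0 j=1 c=0 clk=1 g=0 a=1 d=1 f=0 e=0
t0.Δ5 h=0 j=1 c=1 clk=1 g=0 a=1 d=1 f=0 e=0
t1.Δ0 h=0 j=1 c=1 clk=1 g=0 a=1 d=1 f=0 e=0
t1.Δ1 h=0 j=1 c=1 clk=0 g=0 a=1 d=1 f=0 e=0
t2.Δ0 h=0 j=1 c=1 clk=0 g=0 a=1 d=1 f=0 e=0
t2.Δ1 h=0 j=1 c=1 clk=1 g=0 a=1 d=1 f=0 e=0
t2.Δ2 h=0 j=1 c=1 clk=1 g=0 a=1 d=1 f=0 e=1
t2.Δ3 h=0 j=0 c=0 clk=1 g=0 a=1 d=1 f=0 e=1
t2.Δ4 h=0 j=0 c=0 clk=1 g=0 a=1 d=1 f=1 e=1
t2.Δ5 h=0 j=0 c=1 clk=1 g=0 a=1 d=1 f=1 e=1
t3.Δ0 h=0 j=0 c=1 clk=1 g=0 a=1 d=1 f=1 e=1
t3.Δ1 h=0 j=0 c=1 clk=0 g=0 a=1 d=1 f=1 e=1
t4.Δ0 h=0 j=0 c=1 clk=0 g=0 a=1 d=1 f=1 e=1
t4.Δ1 h=0 j=0 c=1 clk=1 g=0 a=1 d=1 f=1 e=1
t4.Δ2 h=0 j=0 c=1 clk=1 g=0 a=1 d=1 f=1 e=0
t4.Δ3 h=0 j=1 c=0 clk=1 g=0 a=1 d=1 f=1 e=0
t4.Δ4 h=0 j=1 c=0 clk=1 g=0 a=1 d=1 f=0 e=0
t4.Δ5 h=0 j=1 c=1 clk=1 g=0 a=1 d=1 f=0 e=0
t5.Δ0 h=0 j=1 c=1 clk=1 g=0 a=1 d=1 f=0 e=0
t5.Δ1 h=0 j=1 c=1 clk=0 g=0 a=1 d=1 f=0 e=0
t6.Δ0 h=0 j=1 c=1 clk=0 g=0 a=1 d=1 f=0 e=0
t6.Δ1 h=0 j=1 c=1 clk=1 g=0 a=1 d=1 f=0 e=0
t6.Δ2 h=0 j=1 c=1 clk=1 g=0 a=1 d=1 f=0 e=1
t6.Δ3 h=0 j=0 c=0 clk=1 g=0 a=1 d=1 f=0 e=1
t6.Δ4 h=0 j=0 c=0 clk=1 g=0 a=1 d=1 f=1 e=1
t6.Δ5 h=0 j=0 c=1 clk=1 g=0 a=1 d=1 f=1 e=1
t7.Δ0 h=0 j=0 c=1 clk=1 g=0 a=1 d=1 f=1 e=1
t7.Δ1 h=0 j=0 c=1 clk=0 g=0 a=1 d=1 f=1 e=1
t8.Δ0 h=0 j=0 c=1 clk=0 g=0 a=1 d=1 f=1 e=1
t8.Δ1 h=0 j=0 c=1 clk=1 g=0 a=1 d=1 f=1 e=1
t8.Δ2 h=0 j=0 c=1 clk=1 g=0 a=1 d=1 f=1 e=0
t8.Δ3 h=0 j=1 c=0 clk=1 g=0 a=1 d=1 f=1 e=0
t8.Δ4 h=0 j=1 c=0 clk=1 g=0 a=1 d=1 f=0 e=0
t8.Δ5 h=0 j=1 c=1 clk=1 g=0 a=1 d=1 f=0 e=0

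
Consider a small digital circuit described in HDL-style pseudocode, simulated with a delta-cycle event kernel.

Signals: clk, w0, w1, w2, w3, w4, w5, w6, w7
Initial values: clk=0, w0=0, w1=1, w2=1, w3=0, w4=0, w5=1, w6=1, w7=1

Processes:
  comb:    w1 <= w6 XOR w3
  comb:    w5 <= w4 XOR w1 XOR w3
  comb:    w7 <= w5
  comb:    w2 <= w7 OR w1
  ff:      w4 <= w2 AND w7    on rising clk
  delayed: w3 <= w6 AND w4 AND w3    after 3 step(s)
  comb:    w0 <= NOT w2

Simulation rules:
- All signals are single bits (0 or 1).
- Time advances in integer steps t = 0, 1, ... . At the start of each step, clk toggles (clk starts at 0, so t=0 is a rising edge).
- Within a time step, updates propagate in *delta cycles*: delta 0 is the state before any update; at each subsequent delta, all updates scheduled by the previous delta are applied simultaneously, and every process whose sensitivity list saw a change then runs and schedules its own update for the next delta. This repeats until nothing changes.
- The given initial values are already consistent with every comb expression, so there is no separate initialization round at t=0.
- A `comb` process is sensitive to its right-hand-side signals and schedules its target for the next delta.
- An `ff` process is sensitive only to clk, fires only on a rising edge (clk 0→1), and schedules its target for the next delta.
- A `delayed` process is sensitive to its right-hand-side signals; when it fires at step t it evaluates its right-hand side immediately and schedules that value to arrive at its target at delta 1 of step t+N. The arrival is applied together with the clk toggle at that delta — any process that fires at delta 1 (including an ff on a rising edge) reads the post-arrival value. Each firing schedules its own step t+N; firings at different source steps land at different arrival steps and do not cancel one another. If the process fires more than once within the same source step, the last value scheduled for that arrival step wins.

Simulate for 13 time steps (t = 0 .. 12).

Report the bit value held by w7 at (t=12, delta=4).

t=0 Δ0: w7=1 clk=0 w2=1 w4=0 w6=1 w0=0 w3=0 w5=1 w1=1
  Δ1: clk:0→1
  Δ2: w4:0→1
  Δ3: w5:1→0
  Δ4: w7:1→0
  (4Δ to stable)
t=1 Δ0: w7=0 clk=1 w2=1 w4=1 w6=1 w0=0 w3=0 w5=0 w1=1
  Δ1: clk:1→0
  (1Δ to stable)
t=2 Δ0: w7=0 clk=0 w2=1 w4=1 w6=1 w0=0 w3=0 w5=0 w1=1
  Δ1: clk:0→1
  Δ2: w4:1→0
  Δ3: w5:0→1
  Δ4: w7:0→1
  (4Δ to stable)
t=3 Δ0: w7=1 clk=1 w2=1 w4=0 w6=1 w0=0 w3=0 w5=1 w1=1
  Δ1: clk:1→0
  (1Δ to stable)
t=4 Δ0: w7=1 clk=0 w2=1 w4=0 w6=1 w0=0 w3=0 w5=1 w1=1
  Δ1: clk:0→1
  Δ2: w4:0→1
  Δ3: w5:1→0
  Δ4: w7:1→0
  (4Δ to stable)
t=5 Δ0: w7=0 clk=1 w2=1 w4=1 w6=1 w0=0 w3=0 w5=0 w1=1
  Δ1: clk:1→0
  (1Δ to stable)
t=6 Δ0: w7=0 clk=0 w2=1 w4=1 w6=1 w0=0 w3=0 w5=0 w1=1
  Δ1: clk:0→1
  Δ2: w4:1→0
  Δ3: w5:0→1
  Δ4: w7:0→1
  (4Δ to stable)
t=7 Δ0: w7=1 clk=1 w2=1 w4=0 w6=1 w0=0 w3=0 w5=1 w1=1
  Δ1: clk:1→0
  (1Δ to stable)
t=8 Δ0: w7=1 clk=0 w2=1 w4=0 w6=1 w0=0 w3=0 w5=1 w1=1
  Δ1: clk:0→1
  Δ2: w4:0→1
  Δ3: w5:1→0
  Δ4: w7:1→0
  (4Δ to stable)
t=9 Δ0: w7=0 clk=1 w2=1 w4=1 w6=1 w0=0 w3=0 w5=0 w1=1
  Δ1: clk:1→0
  (1Δ to stable)
t=10 Δ0: w7=0 clk=0 w2=1 w4=1 w6=1 w0=0 w3=0 w5=0 w1=1
  Δ1: clk:0→1
  Δ2: w4:1→0
  Δ3: w5:0→1
  Δ4: w7:0→1
  (4Δ to stable)
t=11 Δ0: w7=1 clk=1 w2=1 w4=0 w6=1 w0=0 w3=0 w5=1 w1=1
  Δ1: clk:1→0
  (1Δ to stable)
t=12 Δ0: w7=1 clk=0 w2=1 w4=0 w6=1 w0=0 w3=0 w5=1 w1=1
  Δ1: clk:0→1
  Δ2: w4:0→1
  Δ3: w5:1→0
  Δ4: w7:1→0
  (4Δ to stable)

0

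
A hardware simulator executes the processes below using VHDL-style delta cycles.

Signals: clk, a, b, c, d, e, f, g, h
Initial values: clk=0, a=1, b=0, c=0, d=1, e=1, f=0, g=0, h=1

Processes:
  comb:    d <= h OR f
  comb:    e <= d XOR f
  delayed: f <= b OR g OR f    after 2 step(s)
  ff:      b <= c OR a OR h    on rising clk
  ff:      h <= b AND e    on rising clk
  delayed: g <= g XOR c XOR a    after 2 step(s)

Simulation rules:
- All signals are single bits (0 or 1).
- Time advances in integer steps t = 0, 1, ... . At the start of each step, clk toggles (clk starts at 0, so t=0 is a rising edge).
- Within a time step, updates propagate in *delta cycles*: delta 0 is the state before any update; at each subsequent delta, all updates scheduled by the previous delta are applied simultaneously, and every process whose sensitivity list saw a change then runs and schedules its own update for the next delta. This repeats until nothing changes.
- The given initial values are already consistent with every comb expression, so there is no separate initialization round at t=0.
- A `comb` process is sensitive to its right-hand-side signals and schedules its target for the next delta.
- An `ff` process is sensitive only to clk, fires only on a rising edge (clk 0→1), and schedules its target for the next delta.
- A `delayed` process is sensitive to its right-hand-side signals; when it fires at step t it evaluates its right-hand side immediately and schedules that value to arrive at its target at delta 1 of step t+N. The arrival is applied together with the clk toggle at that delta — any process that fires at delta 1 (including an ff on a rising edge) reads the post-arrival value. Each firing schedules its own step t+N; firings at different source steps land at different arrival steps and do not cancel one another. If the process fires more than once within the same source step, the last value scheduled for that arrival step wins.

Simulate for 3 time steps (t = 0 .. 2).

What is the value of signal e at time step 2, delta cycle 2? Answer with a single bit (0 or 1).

1

[bits: g,h,b,clk,e,a,c,f,d]
t=0: Δ0=010011001 Δ1=010111001 Δ2=001111001 Δ3=001111000 Δ4=001101000 | 4Δ
t=1: Δ0=001101000 Δ1=001001000 | 1Δ
t=2: Δ0=001001000 Δ1=001101010 Δ2=001111011 Δ3=001101011 | 3Δ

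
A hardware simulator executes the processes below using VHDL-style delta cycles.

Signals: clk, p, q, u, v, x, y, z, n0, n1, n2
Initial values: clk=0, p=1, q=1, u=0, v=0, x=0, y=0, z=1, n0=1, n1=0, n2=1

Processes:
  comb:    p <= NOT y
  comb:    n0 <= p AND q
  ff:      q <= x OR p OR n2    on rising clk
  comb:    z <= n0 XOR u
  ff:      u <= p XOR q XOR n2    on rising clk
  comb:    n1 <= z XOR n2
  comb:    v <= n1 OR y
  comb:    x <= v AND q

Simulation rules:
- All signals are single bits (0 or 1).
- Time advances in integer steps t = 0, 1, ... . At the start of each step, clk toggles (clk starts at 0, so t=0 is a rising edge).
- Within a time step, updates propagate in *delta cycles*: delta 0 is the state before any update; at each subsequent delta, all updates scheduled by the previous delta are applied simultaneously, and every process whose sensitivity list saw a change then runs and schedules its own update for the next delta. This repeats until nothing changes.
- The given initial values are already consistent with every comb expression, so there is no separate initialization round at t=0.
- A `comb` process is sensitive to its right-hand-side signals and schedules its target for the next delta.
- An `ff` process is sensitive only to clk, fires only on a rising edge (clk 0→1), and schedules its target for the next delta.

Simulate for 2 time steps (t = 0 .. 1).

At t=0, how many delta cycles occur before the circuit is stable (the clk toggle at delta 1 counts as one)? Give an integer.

[bits: x,clk,n2,n1,u,v,n0,p,q,z,y]
t=0: Δ0=00100011110 Δ1=01100011110 Δ2=01101011110 Δ3=01101011100 Δ4=01111011100 Δ5=01111111100 Δ6=11111111100 | 6Δ
t=1: Δ0=11111111100 Δ1=10111111100 | 1Δ

6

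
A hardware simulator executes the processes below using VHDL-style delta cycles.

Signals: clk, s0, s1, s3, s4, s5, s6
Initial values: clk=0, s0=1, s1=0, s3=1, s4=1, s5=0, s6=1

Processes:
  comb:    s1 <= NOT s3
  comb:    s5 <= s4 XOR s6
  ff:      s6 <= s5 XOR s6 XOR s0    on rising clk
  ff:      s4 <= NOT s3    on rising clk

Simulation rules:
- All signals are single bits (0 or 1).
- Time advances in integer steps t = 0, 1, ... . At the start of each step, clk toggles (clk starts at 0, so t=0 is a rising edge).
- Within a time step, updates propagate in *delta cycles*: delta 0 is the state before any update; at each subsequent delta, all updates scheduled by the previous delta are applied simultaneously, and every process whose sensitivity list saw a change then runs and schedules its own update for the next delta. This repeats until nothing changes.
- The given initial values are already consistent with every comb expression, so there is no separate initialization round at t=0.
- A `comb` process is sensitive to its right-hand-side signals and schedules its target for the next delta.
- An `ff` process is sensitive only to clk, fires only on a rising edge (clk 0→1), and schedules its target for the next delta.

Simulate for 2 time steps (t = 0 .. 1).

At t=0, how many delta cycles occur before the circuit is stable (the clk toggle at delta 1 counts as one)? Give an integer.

2

t0.Δ0 s1=0 s3=1 s6=1 s5=0 s0=1 clk=0 s4=1
t0.Δ1 s1=0 s3=1 s6=1 s5=0 s0=1 clk=1 s4=1
t0.Δ2 s1=0 s3=1 s6=0 s5=0 s0=1 clk=1 s4=0
t1.Δ0 s1=0 s3=1 s6=0 s5=0 s0=1 clk=1 s4=0
t1.Δ1 s1=0 s3=1 s6=0 s5=0 s0=1 clk=0 s4=0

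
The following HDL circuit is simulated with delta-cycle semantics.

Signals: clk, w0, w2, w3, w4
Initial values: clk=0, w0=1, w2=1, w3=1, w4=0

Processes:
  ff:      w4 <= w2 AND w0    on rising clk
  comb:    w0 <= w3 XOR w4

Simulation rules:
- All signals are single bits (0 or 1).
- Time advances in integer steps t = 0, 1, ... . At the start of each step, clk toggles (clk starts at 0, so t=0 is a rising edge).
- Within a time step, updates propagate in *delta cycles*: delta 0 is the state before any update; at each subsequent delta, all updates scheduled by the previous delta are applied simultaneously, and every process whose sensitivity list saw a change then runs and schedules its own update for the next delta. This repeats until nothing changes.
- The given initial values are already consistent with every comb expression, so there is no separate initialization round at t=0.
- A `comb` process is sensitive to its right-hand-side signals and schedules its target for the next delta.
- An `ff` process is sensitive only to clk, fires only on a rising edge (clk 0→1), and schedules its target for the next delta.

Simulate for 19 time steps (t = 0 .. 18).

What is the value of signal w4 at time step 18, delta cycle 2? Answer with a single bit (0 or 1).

t=0 Δ0: w0=1 w3=1 w4=0 clk=0 w2=1
  Δ1: clk:0→1
  Δ2: w4:0→1
  Δ3: w0:1→0
  (3Δ to stable)
t=1 Δ0: w0=0 w3=1 w4=1 clk=1 w2=1
  Δ1: clk:1→0
  (1Δ to stable)
t=2 Δ0: w0=0 w3=1 w4=1 clk=0 w2=1
  Δ1: clk:0→1
  Δ2: w4:1→0
  Δ3: w0:0→1
  (3Δ to stable)
t=3 Δ0: w0=1 w3=1 w4=0 clk=1 w2=1
  Δ1: clk:1→0
  (1Δ to stable)
t=4 Δ0: w0=1 w3=1 w4=0 clk=0 w2=1
  Δ1: clk:0→1
  Δ2: w4:0→1
  Δ3: w0:1→0
  (3Δ to stable)
t=5 Δ0: w0=0 w3=1 w4=1 clk=1 w2=1
  Δ1: clk:1→0
  (1Δ to stable)
t=6 Δ0: w0=0 w3=1 w4=1 clk=0 w2=1
  Δ1: clk:0→1
  Δ2: w4:1→0
  Δ3: w0:0→1
  (3Δ to stable)
t=7 Δ0: w0=1 w3=1 w4=0 clk=1 w2=1
  Δ1: clk:1→0
  (1Δ to stable)
t=8 Δ0: w0=1 w3=1 w4=0 clk=0 w2=1
  Δ1: clk:0→1
  Δ2: w4:0→1
  Δ3: w0:1→0
  (3Δ to stable)
t=9 Δ0: w0=0 w3=1 w4=1 clk=1 w2=1
  Δ1: clk:1→0
  (1Δ to stable)
t=10 Δ0: w0=0 w3=1 w4=1 clk=0 w2=1
  Δ1: clk:0→1
  Δ2: w4:1→0
  Δ3: w0:0→1
  (3Δ to stable)
t=11 Δ0: w0=1 w3=1 w4=0 clk=1 w2=1
  Δ1: clk:1→0
  (1Δ to stable)
t=12 Δ0: w0=1 w3=1 w4=0 clk=0 w2=1
  Δ1: clk:0→1
  Δ2: w4:0→1
  Δ3: w0:1→0
  (3Δ to stable)
t=13 Δ0: w0=0 w3=1 w4=1 clk=1 w2=1
  Δ1: clk:1→0
  (1Δ to stable)
t=14 Δ0: w0=0 w3=1 w4=1 clk=0 w2=1
  Δ1: clk:0→1
  Δ2: w4:1→0
  Δ3: w0:0→1
  (3Δ to stable)
t=15 Δ0: w0=1 w3=1 w4=0 clk=1 w2=1
  Δ1: clk:1→0
  (1Δ to stable)
t=16 Δ0: w0=1 w3=1 w4=0 clk=0 w2=1
  Δ1: clk:0→1
  Δ2: w4:0→1
  Δ3: w0:1→0
  (3Δ to stable)
t=17 Δ0: w0=0 w3=1 w4=1 clk=1 w2=1
  Δ1: clk:1→0
  (1Δ to stable)
t=18 Δ0: w0=0 w3=1 w4=1 clk=0 w2=1
  Δ1: clk:0→1
  Δ2: w4:1→0
  Δ3: w0:0→1
  (3Δ to stable)

0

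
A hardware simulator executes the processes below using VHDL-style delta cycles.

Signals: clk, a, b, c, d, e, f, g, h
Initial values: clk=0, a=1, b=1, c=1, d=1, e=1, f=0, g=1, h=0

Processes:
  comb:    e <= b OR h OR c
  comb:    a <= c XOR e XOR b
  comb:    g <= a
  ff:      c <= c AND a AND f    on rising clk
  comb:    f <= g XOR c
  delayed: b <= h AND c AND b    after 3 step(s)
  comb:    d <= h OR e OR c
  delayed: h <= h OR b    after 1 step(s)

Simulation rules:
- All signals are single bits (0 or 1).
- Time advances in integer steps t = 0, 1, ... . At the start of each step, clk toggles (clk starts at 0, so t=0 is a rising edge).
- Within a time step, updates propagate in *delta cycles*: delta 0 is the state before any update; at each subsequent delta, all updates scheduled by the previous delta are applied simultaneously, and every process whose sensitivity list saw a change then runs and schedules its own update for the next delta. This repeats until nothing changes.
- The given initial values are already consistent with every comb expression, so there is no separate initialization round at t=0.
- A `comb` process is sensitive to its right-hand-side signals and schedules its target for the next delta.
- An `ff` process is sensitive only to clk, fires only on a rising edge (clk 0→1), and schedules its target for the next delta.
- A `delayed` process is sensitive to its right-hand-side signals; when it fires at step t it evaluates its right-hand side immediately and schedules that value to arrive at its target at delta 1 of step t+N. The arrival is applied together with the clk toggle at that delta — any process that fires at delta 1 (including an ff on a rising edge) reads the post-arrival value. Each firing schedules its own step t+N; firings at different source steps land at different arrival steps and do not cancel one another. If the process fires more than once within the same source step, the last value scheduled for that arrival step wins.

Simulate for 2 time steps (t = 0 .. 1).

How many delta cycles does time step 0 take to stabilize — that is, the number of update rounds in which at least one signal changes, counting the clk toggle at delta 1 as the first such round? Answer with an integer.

[bits: a,c,h,f,clk,e,b,g,d]
t=0: Δ0=110001111 Δ1=110011111 Δ2=100011111 Δ3=000111111 Δ4=000111101 Δ5=000011101 | 5Δ
t=1: Δ0=000011101 Δ1=000001101 | 1Δ

5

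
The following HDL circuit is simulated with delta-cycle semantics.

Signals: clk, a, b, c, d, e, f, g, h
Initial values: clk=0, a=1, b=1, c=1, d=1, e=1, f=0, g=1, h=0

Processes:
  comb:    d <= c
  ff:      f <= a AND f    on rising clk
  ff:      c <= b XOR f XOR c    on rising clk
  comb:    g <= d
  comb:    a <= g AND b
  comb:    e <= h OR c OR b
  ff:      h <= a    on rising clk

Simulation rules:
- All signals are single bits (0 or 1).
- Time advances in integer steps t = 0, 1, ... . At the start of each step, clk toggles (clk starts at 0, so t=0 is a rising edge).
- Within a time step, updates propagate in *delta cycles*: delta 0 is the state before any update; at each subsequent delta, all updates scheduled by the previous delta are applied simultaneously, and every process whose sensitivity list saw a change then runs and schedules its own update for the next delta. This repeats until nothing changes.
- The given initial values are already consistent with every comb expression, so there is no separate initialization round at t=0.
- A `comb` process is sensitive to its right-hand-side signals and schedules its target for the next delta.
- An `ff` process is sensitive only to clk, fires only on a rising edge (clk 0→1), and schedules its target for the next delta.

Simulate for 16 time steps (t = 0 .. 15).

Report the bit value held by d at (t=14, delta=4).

t0.Δ0 b=1 g=1 h=0 c=1 f=0 d=1 a=1 e=1 clk=0
t0.Δ1 b=1 g=1 h=0 c=1 f=0 d=1 a=1 e=1 clk=1
t0.Δ2 b=1 g=1 h=1 c=0 f=0 d=1 a=1 e=1 clk=1
t0.Δ3 b=1 g=1 h=1 c=0 f=0 d=0 a=1 e=1 clk=1
t0.Δ4 b=1 g=0 h=1 c=0 f=0 d=0 a=1 e=1 clk=1
t0.Δ5 b=1 g=0 h=1 c=0 f=0 d=0 a=0 e=1 clk=1
t1.Δ0 b=1 g=0 h=1 c=0 f=0 d=0 a=0 e=1 clk=1
t1.Δ1 b=1 g=0 h=1 c=0 f=0 d=0 a=0 e=1 clk=0
t2.Δ0 b=1 g=0 h=1 c=0 f=0 d=0 a=0 e=1 clk=0
t2.Δ1 b=1 g=0 h=1 c=0 f=0 d=0 a=0 e=1 clk=1
t2.Δ2 b=1 g=0 h=0 c=1 f=0 d=0 a=0 e=1 clk=1
t2.Δ3 b=1 g=0 h=0 c=1 f=0 d=1 a=0 e=1 clk=1
t2.Δ4 b=1 g=1 h=0 c=1 f=0 d=1 a=0 e=1 clk=1
t2.Δ5 b=1 g=1 h=0 c=1 f=0 d=1 a=1 e=1 clk=1
t3.Δ0 b=1 g=1 h=0 c=1 f=0 d=1 a=1 e=1 clk=1
t3.Δ1 b=1 g=1 h=0 c=1 f=0 d=1 a=1 e=1 clk=0
t4.Δ0 b=1 g=1 h=0 c=1 f=0 d=1 a=1 e=1 clk=0
t4.Δ1 b=1 g=1 h=0 c=1 f=0 d=1 a=1 e=1 clk=1
t4.Δ2 b=1 g=1 h=1 c=0 f=0 d=1 a=1 e=1 clk=1
t4.Δ3 b=1 g=1 h=1 c=0 f=0 d=0 a=1 e=1 clk=1
t4.Δ4 b=1 g=0 h=1 c=0 f=0 d=0 a=1 e=1 clk=1
t4.Δ5 b=1 g=0 h=1 c=0 f=0 d=0 a=0 e=1 clk=1
t5.Δ0 b=1 g=0 h=1 c=0 f=0 d=0 a=0 e=1 clk=1
t5.Δ1 b=1 g=0 h=1 c=0 f=0 d=0 a=0 e=1 clk=0
t6.Δ0 b=1 g=0 h=1 c=0 f=0 d=0 a=0 e=1 clk=0
t6.Δ1 b=1 g=0 h=1 c=0 f=0 d=0 a=0 e=1 clk=1
t6.Δ2 b=1 g=0 h=0 c=1 f=0 d=0 a=0 e=1 clk=1
t6.Δ3 b=1 g=0 h=0 c=1 f=0 d=1 a=0 e=1 clk=1
t6.Δ4 b=1 g=1 h=0 c=1 f=0 d=1 a=0 e=1 clk=1
t6.Δ5 b=1 g=1 h=0 c=1 f=0 d=1 a=1 e=1 clk=1
t7.Δ0 b=1 g=1 h=0 c=1 f=0 d=1 a=1 e=1 clk=1
t7.Δ1 b=1 g=1 h=0 c=1 f=0 d=1 a=1 e=1 clk=0
t8.Δ0 b=1 g=1 h=0 c=1 f=0 d=1 a=1 e=1 clk=0
t8.Δ1 b=1 g=1 h=0 c=1 f=0 d=1 a=1 e=1 clk=1
t8.Δ2 b=1 g=1 h=1 c=0 f=0 d=1 a=1 e=1 clk=1
t8.Δ3 b=1 g=1 h=1 c=0 f=0 d=0 a=1 e=1 clk=1
t8.Δ4 b=1 g=0 h=1 c=0 f=0 d=0 a=1 e=1 clk=1
t8.Δ5 b=1 g=0 h=1 c=0 f=0 d=0 a=0 e=1 clk=1
t9.Δ0 b=1 g=0 h=1 c=0 f=0 d=0 a=0 e=1 clk=1
t9.Δ1 b=1 g=0 h=1 c=0 f=0 d=0 a=0 e=1 clk=0
t10.Δ0 b=1 g=0 h=1 c=0 f=0 d=0 a=0 e=1 clk=0
t10.Δ1 b=1 g=0 h=1 c=0 f=0 d=0 a=0 e=1 clk=1
t10.Δ2 b=1 g=0 h=0 c=1 f=0 d=0 a=0 e=1 clk=1
t10.Δ3 b=1 g=0 h=0 c=1 f=0 d=1 a=0 e=1 clk=1
t10.Δ4 b=1 g=1 h=0 c=1 f=0 d=1 a=0 e=1 clk=1
t10.Δ5 b=1 g=1 h=0 c=1 f=0 d=1 a=1 e=1 clk=1
t11.Δ0 b=1 g=1 h=0 c=1 f=0 d=1 a=1 e=1 clk=1
t11.Δ1 b=1 g=1 h=0 c=1 f=0 d=1 a=1 e=1 clk=0
t12.Δ0 b=1 g=1 h=0 c=1 f=0 d=1 a=1 e=1 clk=0
t12.Δ1 b=1 g=1 h=0 c=1 f=0 d=1 a=1 e=1 clk=1
t12.Δ2 b=1 g=1 h=1 c=0 f=0 d=1 a=1 e=1 clk=1
t12.Δ3 b=1 g=1 h=1 c=0 f=0 d=0 a=1 e=1 clk=1
t12.Δ4 b=1 g=0 h=1 c=0 f=0 d=0 a=1 e=1 clk=1
t12.Δ5 b=1 g=0 h=1 c=0 f=0 d=0 a=0 e=1 clk=1
t13.Δ0 b=1 g=0 h=1 c=0 f=0 d=0 a=0 e=1 clk=1
t13.Δ1 b=1 g=0 h=1 c=0 f=0 d=0 a=0 e=1 clk=0
t14.Δ0 b=1 g=0 h=1 c=0 f=0 d=0 a=0 e=1 clk=0
t14.Δ1 b=1 g=0 h=1 c=0 f=0 d=0 a=0 e=1 clk=1
t14.Δ2 b=1 g=0 h=0 c=1 f=0 d=0 a=0 e=1 clk=1
t14.Δ3 b=1 g=0 h=0 c=1 f=0 d=1 a=0 e=1 clk=1
t14.Δ4 b=1 g=1 h=0 c=1 f=0 d=1 a=0 e=1 clk=1
t14.Δ5 b=1 g=1 h=0 c=1 f=0 d=1 a=1 e=1 clk=1
t15.Δ0 b=1 g=1 h=0 c=1 f=0 d=1 a=1 e=1 clk=1
t15.Δ1 b=1 g=1 h=0 c=1 f=0 d=1 a=1 e=1 clk=0

1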